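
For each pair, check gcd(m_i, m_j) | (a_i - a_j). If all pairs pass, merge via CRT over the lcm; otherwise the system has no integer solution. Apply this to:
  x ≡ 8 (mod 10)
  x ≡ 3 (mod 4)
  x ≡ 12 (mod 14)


Moduli 10, 4, 14 are not pairwise coprime, so CRT works modulo lcm(m_i) when all pairwise compatibility conditions hold.
Pairwise compatibility: gcd(m_i, m_j) must divide a_i - a_j for every pair.
Merge one congruence at a time:
  Start: x ≡ 8 (mod 10).
  Combine with x ≡ 3 (mod 4): gcd(10, 4) = 2, and 3 - 8 = -5 is NOT divisible by 2.
    ⇒ system is inconsistent (no integer solution).

No solution (the system is inconsistent).


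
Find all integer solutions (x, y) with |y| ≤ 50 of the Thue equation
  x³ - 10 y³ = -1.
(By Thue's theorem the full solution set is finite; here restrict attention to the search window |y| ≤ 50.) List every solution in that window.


The equation is x³ - 10y³ = -1. For fixed y, x³ = 10·y³ − 1, so a solution requires the RHS to be a perfect cube.
Strategy: iterate y from -50 to 50, compute RHS = 10·y³ − 1, and check whether it is a (positive or negative) perfect cube.
Check small values of y:
  y = 0: RHS = -1 = (-1)³ ⇒ x = -1 works.
  y = 1: RHS = 9 is not a perfect cube.
  y = -1: RHS = -11 is not a perfect cube.
  y = 2: RHS = 79 is not a perfect cube.
  y = -2: RHS = -81 is not a perfect cube.
  y = 3: RHS = 269 is not a perfect cube.
  y = -3: RHS = -271 is not a perfect cube.
Continuing the search up to |y| = 50 finds no further solutions beyond those listed.
Collected solutions: (-1, 0).

Solutions (with |y| ≤ 50): (-1, 0).


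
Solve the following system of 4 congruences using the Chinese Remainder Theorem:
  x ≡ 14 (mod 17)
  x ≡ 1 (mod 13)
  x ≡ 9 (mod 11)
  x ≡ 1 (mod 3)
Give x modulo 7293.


Product of moduli M = 17 · 13 · 11 · 3 = 7293.
Merge one congruence at a time:
  Start: x ≡ 14 (mod 17).
  Combine with x ≡ 1 (mod 13); new modulus lcm = 221.
    Write x = 14 + 17·t and substitute into x ≡ 1 (mod 13): 17·t ≡ 1 − 14 = -13 (mod 13).
    Reduce coefficients mod 13: 4·t ≡ 0 (mod 13).
    The inverse of 4 mod 13 is 10 (since 4·10 = 40 = 3·13 + 1), so t ≡ 10·0 = 0 ≡ 0 (mod 13).
    Then x = 14 + 17·0 = 14, valid modulo lcm(17, 13) = 221: x ≡ 14 (mod 221).
  Combine with x ≡ 9 (mod 11); new modulus lcm = 2431.
    Write x = 14 + 221·t and substitute into x ≡ 9 (mod 11): 221·t ≡ 9 − 14 = -5 (mod 11).
    Reduce coefficients mod 11: 1·t ≡ 6 (mod 11).
    So t ≡ 6 (mod 11).
    Then x = 14 + 221·6 = 1340, valid modulo lcm(221, 11) = 2431: x ≡ 1340 (mod 2431).
  Combine with x ≡ 1 (mod 3); new modulus lcm = 7293.
    Write x = 1340 + 2431·t and substitute into x ≡ 1 (mod 3): 2431·t ≡ 1 − 1340 = -1339 (mod 3).
    Reduce coefficients mod 3: 1·t ≡ 2 (mod 3).
    So t ≡ 2 (mod 3).
    Then x = 1340 + 2431·2 = 6202, valid modulo lcm(2431, 3) = 7293: x ≡ 6202 (mod 7293).
Verify against each original: 6202 mod 17 = 14, 6202 mod 13 = 1, 6202 mod 11 = 9, 6202 mod 3 = 1.

x ≡ 6202 (mod 7293).


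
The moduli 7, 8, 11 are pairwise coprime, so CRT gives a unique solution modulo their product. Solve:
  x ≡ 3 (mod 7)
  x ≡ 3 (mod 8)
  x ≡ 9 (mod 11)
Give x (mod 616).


Moduli 7, 8, 11 are pairwise coprime; by CRT there is a unique solution modulo M = 7 · 8 · 11 = 616.
Solve pairwise, accumulating the modulus:
  Start with x ≡ 3 (mod 7).
  Combine with x ≡ 3 (mod 8): since gcd(7, 8) = 1, we get a unique residue mod 56.
    Write x = 3 + 7·t and substitute into x ≡ 3 (mod 8): 7·t ≡ 3 − 3 = 0 (mod 8).
    The inverse of 7 mod 8 is 7 (since 7·7 = 49 = 6·8 + 1), so t ≡ 7·0 = 0 ≡ 0 (mod 8).
    Then x = 3 + 7·0 = 3, valid modulo lcm(7, 8) = 56: x ≡ 3 (mod 56).
  Combine with x ≡ 9 (mod 11): since gcd(56, 11) = 1, we get a unique residue mod 616.
    Write x = 3 + 56·t and substitute into x ≡ 9 (mod 11): 56·t ≡ 9 − 3 = 6 (mod 11).
    Reduce coefficients mod 11: 1·t ≡ 6 (mod 11).
    So t ≡ 6 (mod 11).
    Then x = 3 + 56·6 = 339, valid modulo lcm(56, 11) = 616: x ≡ 339 (mod 616).
Verify: 339 mod 7 = 3 ✓, 339 mod 8 = 3 ✓, 339 mod 11 = 9 ✓.

x ≡ 339 (mod 616).


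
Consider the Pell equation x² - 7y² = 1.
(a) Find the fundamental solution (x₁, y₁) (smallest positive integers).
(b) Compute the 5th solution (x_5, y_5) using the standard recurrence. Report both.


Step 1: Find the fundamental solution (x₁, y₁) of x² - 7y² = 1.
  Expand √7 as a continued fraction. a₀ = ⌊√7⌋ = 2; iterate m_{k+1} = d_k·a_k − m_k, d_{k+1} = (7 − m_{k+1}²)/d_k, a_{k+1} = ⌊(a₀ + m_{k+1})/d_{k+1}⌋ (starting m₀ = 0, d₀ = 1), with convergents p_k = a_k·p_{k-1} + p_{k-2}, q_k = a_k·q_{k-1} + q_{k-2} (p₋₁ = 1, q₋₁ = 0):
  k = 0: a₀ = 2; p₀/q₀ = 2/1; p₀² − 7·q₀² = 4 − 7 = -3.
  k = 1: m = 2, d = 3, a = ⌊(2 + 2)/3⌋ = 1; p/q = (1·2 + 1)/(1·1 + 0) = 3/1; p² − 7·q² = 9 − 7 = 2.
  k = 2: m = 1, d = 2, a = ⌊(2 + 1)/2⌋ = 1; p/q = (1·3 + 2)/(1·1 + 1) = 5/2; p² − 7·q² = 25 − 28 = -3.
  k = 3: m = 1, d = 3, a = ⌊(2 + 1)/3⌋ = 1; p/q = (1·5 + 3)/(1·2 + 1) = 8/3; p² − 7·q² = 64 − 63 = 1.
  The first convergent with p² − 7·q² = 1 gives the fundamental solution (x₁, y₁) = (8, 3).
Step 2: Apply the recurrence (x_{n+1}, y_{n+1}) = (x₁x_n + 7y₁y_n, x₁y_n + y₁x_n) repeatedly.
  From (x_1, y_1) = (8, 3): x_2 = 8·8 + 7·3·3 = 127; y_2 = 8·3 + 3·8 = 48.
  From (x_2, y_2) = (127, 48): x_3 = 8·127 + 7·3·48 = 2024; y_3 = 8·48 + 3·127 = 765.
  From (x_3, y_3) = (2024, 765): x_4 = 8·2024 + 7·3·765 = 32257; y_4 = 8·765 + 3·2024 = 12192.
  From (x_4, y_4) = (32257, 12192): x_5 = 8·32257 + 7·3·12192 = 514088; y_5 = 8·12192 + 3·32257 = 194307.
Step 3: Verify x_5² - 7·y_5² = 264286471744 - 264286471743 = 1 (should be 1). ✓

(x_1, y_1) = (8, 3); (x_5, y_5) = (514088, 194307).


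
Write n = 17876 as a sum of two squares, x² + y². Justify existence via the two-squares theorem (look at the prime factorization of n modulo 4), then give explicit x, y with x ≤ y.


Step 1: Factor n = 17876 = 2^2 · 41 · 109.
Step 2: Check the mod-4 condition on each prime factor: 2 = 2 (special); 41 ≡ 1 (mod 4), exponent 1; 109 ≡ 1 (mod 4), exponent 1.
All primes ≡ 3 (mod 4) appear to even exponent (or don't appear), so by the two-squares theorem n IS expressible as a sum of two squares.
Step 3: Build a representation. Group n = k² · m with k = 2 and m = 41 · 109 = 4469 (a product of primes ≡ 1 (mod 4)); a representation of m scales to one of n via (k·x)² + (k·y)² = k²(x² + y²). Each prime p ≡ 1 (mod 4) is itself a sum of two squares; find a² by testing p − a² for a perfect square:
  41: 41 − 1² = 40, 41 − 2² = 37, 41 − 3² = 32, 41 − 4² = 25 = 5² ⇒ 41 = 4² + 5².
  109: 109 − 1² = 108, 109 − 2² = 105, 109 − 3² = 100 = 10² ⇒ 109 = 3² + 10².
  Combine using the Brahmagupta–Fibonacci identity (a² + b²)(c² + d²) = (ac − bd)² + (ad + bc)² = (ac + bd)² + (ad − bc)²:
  41 · 109 = 4469: from (4² + 5²)(3² + 10²), take (4·3 − 5·10, 4·10 + 5·3) = (12 − 50, 40 + 15) = (-38, 55); dropping signs (only squares matter) gives (38, 55); check 38² + 55² = 1444 + 3025 = 4469 ✓.
  Scale by k = 2: (2·38, 2·55) = (76, 110).
Step 4: Order so x ≤ y and verify: 76² + 110² = 5776 + 12100 = 17876 = n. ✓

n = 17876 = 76² + 110² (one valid representation with x ≤ y).


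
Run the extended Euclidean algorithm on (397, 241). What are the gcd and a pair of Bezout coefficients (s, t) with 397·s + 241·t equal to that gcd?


Euclidean algorithm on (397, 241) — divide until remainder is 0:
  397 = 1 · 241 + 156
  241 = 1 · 156 + 85
  156 = 1 · 85 + 71
  85 = 1 · 71 + 14
  71 = 5 · 14 + 1
  14 = 14 · 1 + 0
gcd(397, 241) = 1.
Track Bezout coefficients alongside the remainders: start with r₀ = 397 = a·1 + b·0 (s = 1, t = 0) and r₁ = 241 = a·0 + b·1 (s = 0, t = 1); each new remainder r_{k+1} = r_{k-1} − q_k·r_k inherits s_{k+1} = s_{k-1} − q_k·s_k, t_{k+1} = t_{k-1} − q_k·t_k, so r_k = a·s_k + b·t_k at every step:
  q = 1: r = 156, s = 1 − 1·0 = 1, t = 0 − 1·1 = -1  (check: 397·1 + 241·(-1) = 156)
  q = 1: r = 85, s = 0 − 1·1 = -1, t = 1 − 1·(-1) = 2  (check: 397·(-1) + 241·2 = 85)
  q = 1: r = 71, s = 1 − 1·(-1) = 2, t = -1 − 1·2 = -3  (check: 397·2 + 241·(-3) = 71)
  q = 1: r = 14, s = -1 − 1·2 = -3, t = 2 − 1·(-3) = 5  (check: 397·(-3) + 241·5 = 14)
  q = 5: r = 1, s = 2 − 5·(-3) = 17, t = -3 − 5·5 = -28  (check: 397·17 + 241·(-28) = 1)
The row with r = 1 (the gcd) gives the Bezout coefficients s = 17, t = -28.
Result: 397 · (17) + 241 · (-28) = 1.

gcd(397, 241) = 1; s = 17, t = -28 (check: 397·17 + 241·(-28) = 1).


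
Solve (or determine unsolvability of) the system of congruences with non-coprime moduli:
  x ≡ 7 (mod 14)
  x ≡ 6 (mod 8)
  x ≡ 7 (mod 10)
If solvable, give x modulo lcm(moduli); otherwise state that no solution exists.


Moduli 14, 8, 10 are not pairwise coprime, so CRT works modulo lcm(m_i) when all pairwise compatibility conditions hold.
Pairwise compatibility: gcd(m_i, m_j) must divide a_i - a_j for every pair.
Merge one congruence at a time:
  Start: x ≡ 7 (mod 14).
  Combine with x ≡ 6 (mod 8): gcd(14, 8) = 2, and 6 - 7 = -1 is NOT divisible by 2.
    ⇒ system is inconsistent (no integer solution).

No solution (the system is inconsistent).


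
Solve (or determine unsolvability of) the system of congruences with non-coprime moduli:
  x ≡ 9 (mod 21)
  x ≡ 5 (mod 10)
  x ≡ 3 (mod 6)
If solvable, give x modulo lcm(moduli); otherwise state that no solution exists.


Moduli 21, 10, 6 are not pairwise coprime, so CRT works modulo lcm(m_i) when all pairwise compatibility conditions hold.
Pairwise compatibility: gcd(m_i, m_j) must divide a_i - a_j for every pair.
Merge one congruence at a time:
  Start: x ≡ 9 (mod 21).
  Combine with x ≡ 5 (mod 10): gcd(21, 10) = 1; 5 - 9 = -4, which IS divisible by 1, so compatible.
    Write x = 9 + 21·t and substitute into x ≡ 5 (mod 10): 21·t ≡ 5 − 9 = -4 (mod 10).
    Reduce coefficients mod 10: 1·t ≡ 6 (mod 10).
    So t ≡ 6 (mod 10).
    Then x = 9 + 21·6 = 135, valid modulo lcm(21, 10) = 210: x ≡ 135 (mod 210).
  Combine with x ≡ 3 (mod 6): gcd(210, 6) = 6; 3 - 135 = -132, which IS divisible by 6, so compatible.
    Write x = 135 + 210·t and substitute into x ≡ 3 (mod 6): 210·t ≡ 3 − 135 = -132 (mod 6).
    Divide the congruence (and modulus) by g = 6: 35·t ≡ -22 (mod 1).
    Modulo 1 every t works; take t = 0.
    Then x = 135 + 210·0 = 135, valid modulo lcm(210, 6) = 210: x ≡ 135 (mod 210).
Verify: 135 mod 21 = 9, 135 mod 10 = 5, 135 mod 6 = 3.

x ≡ 135 (mod 210).


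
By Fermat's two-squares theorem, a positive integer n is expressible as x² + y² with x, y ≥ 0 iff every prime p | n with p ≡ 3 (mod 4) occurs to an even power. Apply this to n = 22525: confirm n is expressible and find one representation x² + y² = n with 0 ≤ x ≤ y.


Step 1: Factor n = 22525 = 5^2 · 17 · 53.
Step 2: Check the mod-4 condition on each prime factor: 5 ≡ 1 (mod 4), exponent 2; 17 ≡ 1 (mod 4), exponent 1; 53 ≡ 1 (mod 4), exponent 1.
All primes ≡ 3 (mod 4) appear to even exponent (or don't appear), so by the two-squares theorem n IS expressible as a sum of two squares.
Step 3: Build a representation. Group n = k² · m with k = 5 and m = 17 · 53 = 901 (a product of primes ≡ 1 (mod 4)); a representation of m scales to one of n via (k·x)² + (k·y)² = k²(x² + y²). Each prime p ≡ 1 (mod 4) is itself a sum of two squares; find a² by testing p − a² for a perfect square:
  17: 17 − 1² = 16 = 4² ⇒ 17 = 1² + 4².
  53: 53 − 1² = 52, 53 − 2² = 49 = 7² ⇒ 53 = 2² + 7².
  Combine using the Brahmagupta–Fibonacci identity (a² + b²)(c² + d²) = (ac − bd)² + (ad + bc)² = (ac + bd)² + (ad − bc)²:
  17 · 53 = 901: from (1² + 4²)(2² + 7²), take (1·2 − 4·7, 1·7 + 4·2) = (2 − 28, 7 + 8) = (-26, 15); dropping signs (only squares matter) gives (26, 15); check 26² + 15² = 676 + 225 = 901 ✓.
  Scale by k = 5: (5·26, 5·15) = (130, 75).
Step 4: Order so x ≤ y and verify: 75² + 130² = 5625 + 16900 = 22525 = n. ✓

n = 22525 = 75² + 130² (one valid representation with x ≤ y).


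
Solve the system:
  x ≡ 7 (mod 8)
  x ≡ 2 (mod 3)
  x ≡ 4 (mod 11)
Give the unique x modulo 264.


Moduli 8, 3, 11 are pairwise coprime; by CRT there is a unique solution modulo M = 8 · 3 · 11 = 264.
Solve pairwise, accumulating the modulus:
  Start with x ≡ 7 (mod 8).
  Combine with x ≡ 2 (mod 3): since gcd(8, 3) = 1, we get a unique residue mod 24.
    Write x = 7 + 8·t and substitute into x ≡ 2 (mod 3): 8·t ≡ 2 − 7 = -5 (mod 3).
    Reduce coefficients mod 3: 2·t ≡ 1 (mod 3).
    The inverse of 2 mod 3 is 2 (since 2·2 = 4 = 1·3 + 1), so t ≡ 2·1 = 2 ≡ 2 (mod 3).
    Then x = 7 + 8·2 = 23, valid modulo lcm(8, 3) = 24: x ≡ 23 (mod 24).
  Combine with x ≡ 4 (mod 11): since gcd(24, 11) = 1, we get a unique residue mod 264.
    Write x = 23 + 24·t and substitute into x ≡ 4 (mod 11): 24·t ≡ 4 − 23 = -19 (mod 11).
    Reduce coefficients mod 11: 2·t ≡ 3 (mod 11).
    The inverse of 2 mod 11 is 6 (since 2·6 = 12 = 1·11 + 1), so t ≡ 6·3 = 18 ≡ 7 (mod 11).
    Then x = 23 + 24·7 = 191, valid modulo lcm(24, 11) = 264: x ≡ 191 (mod 264).
Verify: 191 mod 8 = 7 ✓, 191 mod 3 = 2 ✓, 191 mod 11 = 4 ✓.

x ≡ 191 (mod 264).


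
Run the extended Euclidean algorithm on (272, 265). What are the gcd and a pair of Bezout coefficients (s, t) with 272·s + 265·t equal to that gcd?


Euclidean algorithm on (272, 265) — divide until remainder is 0:
  272 = 1 · 265 + 7
  265 = 37 · 7 + 6
  7 = 1 · 6 + 1
  6 = 6 · 1 + 0
gcd(272, 265) = 1.
Track Bezout coefficients alongside the remainders: start with r₀ = 272 = a·1 + b·0 (s = 1, t = 0) and r₁ = 265 = a·0 + b·1 (s = 0, t = 1); each new remainder r_{k+1} = r_{k-1} − q_k·r_k inherits s_{k+1} = s_{k-1} − q_k·s_k, t_{k+1} = t_{k-1} − q_k·t_k, so r_k = a·s_k + b·t_k at every step:
  q = 1: r = 7, s = 1 − 1·0 = 1, t = 0 − 1·1 = -1  (check: 272·1 + 265·(-1) = 7)
  q = 37: r = 6, s = 0 − 37·1 = -37, t = 1 − 37·(-1) = 38  (check: 272·(-37) + 265·38 = 6)
  q = 1: r = 1, s = 1 − 1·(-37) = 38, t = -1 − 1·38 = -39  (check: 272·38 + 265·(-39) = 1)
The row with r = 1 (the gcd) gives the Bezout coefficients s = 38, t = -39.
Result: 272 · (38) + 265 · (-39) = 1.

gcd(272, 265) = 1; s = 38, t = -39 (check: 272·38 + 265·(-39) = 1).


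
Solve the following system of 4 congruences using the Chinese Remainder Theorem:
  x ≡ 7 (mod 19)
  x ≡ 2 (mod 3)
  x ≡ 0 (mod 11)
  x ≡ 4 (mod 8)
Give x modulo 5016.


Product of moduli M = 19 · 3 · 11 · 8 = 5016.
Merge one congruence at a time:
  Start: x ≡ 7 (mod 19).
  Combine with x ≡ 2 (mod 3); new modulus lcm = 57.
    Write x = 7 + 19·t and substitute into x ≡ 2 (mod 3): 19·t ≡ 2 − 7 = -5 (mod 3).
    Reduce coefficients mod 3: 1·t ≡ 1 (mod 3).
    So t ≡ 1 (mod 3).
    Then x = 7 + 19·1 = 26, valid modulo lcm(19, 3) = 57: x ≡ 26 (mod 57).
  Combine with x ≡ 0 (mod 11); new modulus lcm = 627.
    Write x = 26 + 57·t and substitute into x ≡ 0 (mod 11): 57·t ≡ 0 − 26 = -26 (mod 11).
    Reduce coefficients mod 11: 2·t ≡ 7 (mod 11).
    The inverse of 2 mod 11 is 6 (since 2·6 = 12 = 1·11 + 1), so t ≡ 6·7 = 42 ≡ 9 (mod 11).
    Then x = 26 + 57·9 = 539, valid modulo lcm(57, 11) = 627: x ≡ 539 (mod 627).
  Combine with x ≡ 4 (mod 8); new modulus lcm = 5016.
    Write x = 539 + 627·t and substitute into x ≡ 4 (mod 8): 627·t ≡ 4 − 539 = -535 (mod 8).
    Reduce coefficients mod 8: 3·t ≡ 1 (mod 8).
    The inverse of 3 mod 8 is 3 (since 3·3 = 9 = 1·8 + 1), so t ≡ 3·1 = 3 ≡ 3 (mod 8).
    Then x = 539 + 627·3 = 2420, valid modulo lcm(627, 8) = 5016: x ≡ 2420 (mod 5016).
Verify against each original: 2420 mod 19 = 7, 2420 mod 3 = 2, 2420 mod 11 = 0, 2420 mod 8 = 4.

x ≡ 2420 (mod 5016).


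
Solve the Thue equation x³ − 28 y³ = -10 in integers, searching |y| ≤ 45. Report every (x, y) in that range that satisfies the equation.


The equation is x³ - 28y³ = -10. For fixed y, x³ = 28·y³ − 10, so a solution requires the RHS to be a perfect cube.
Strategy: iterate y from -45 to 45, compute RHS = 28·y³ − 10, and check whether it is a (positive or negative) perfect cube.
Check small values of y:
  y = 0: RHS = -10 is not a perfect cube.
  y = 1: RHS = 18 is not a perfect cube.
  y = -1: RHS = -38 is not a perfect cube.
  y = 2: RHS = 214 is not a perfect cube.
  y = -2: RHS = -234 is not a perfect cube.
  y = 3: RHS = 746 is not a perfect cube.
  y = -3: RHS = -766 is not a perfect cube.
Continuing the search up to |y| = 45 finds no solutions either.
No (x, y) in the scanned range satisfies the equation.

No integer solutions with |y| ≤ 45.


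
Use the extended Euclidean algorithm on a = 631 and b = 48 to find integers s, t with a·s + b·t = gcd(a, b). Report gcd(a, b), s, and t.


Euclidean algorithm on (631, 48) — divide until remainder is 0:
  631 = 13 · 48 + 7
  48 = 6 · 7 + 6
  7 = 1 · 6 + 1
  6 = 6 · 1 + 0
gcd(631, 48) = 1.
Track Bezout coefficients alongside the remainders: start with r₀ = 631 = a·1 + b·0 (s = 1, t = 0) and r₁ = 48 = a·0 + b·1 (s = 0, t = 1); each new remainder r_{k+1} = r_{k-1} − q_k·r_k inherits s_{k+1} = s_{k-1} − q_k·s_k, t_{k+1} = t_{k-1} − q_k·t_k, so r_k = a·s_k + b·t_k at every step:
  q = 13: r = 7, s = 1 − 13·0 = 1, t = 0 − 13·1 = -13  (check: 631·1 + 48·(-13) = 7)
  q = 6: r = 6, s = 0 − 6·1 = -6, t = 1 − 6·(-13) = 79  (check: 631·(-6) + 48·79 = 6)
  q = 1: r = 1, s = 1 − 1·(-6) = 7, t = -13 − 1·79 = -92  (check: 631·7 + 48·(-92) = 1)
The row with r = 1 (the gcd) gives the Bezout coefficients s = 7, t = -92.
Result: 631 · (7) + 48 · (-92) = 1.

gcd(631, 48) = 1; s = 7, t = -92 (check: 631·7 + 48·(-92) = 1).


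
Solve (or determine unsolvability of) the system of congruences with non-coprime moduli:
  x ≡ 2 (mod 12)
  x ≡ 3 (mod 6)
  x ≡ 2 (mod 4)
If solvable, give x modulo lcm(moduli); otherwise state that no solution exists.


Moduli 12, 6, 4 are not pairwise coprime, so CRT works modulo lcm(m_i) when all pairwise compatibility conditions hold.
Pairwise compatibility: gcd(m_i, m_j) must divide a_i - a_j for every pair.
Merge one congruence at a time:
  Start: x ≡ 2 (mod 12).
  Combine with x ≡ 3 (mod 6): gcd(12, 6) = 6, and 3 - 2 = 1 is NOT divisible by 6.
    ⇒ system is inconsistent (no integer solution).

No solution (the system is inconsistent).


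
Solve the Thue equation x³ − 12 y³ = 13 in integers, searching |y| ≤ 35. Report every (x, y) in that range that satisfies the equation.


The equation is x³ - 12y³ = 13. For fixed y, x³ = 12·y³ + 13, so a solution requires the RHS to be a perfect cube.
Strategy: iterate y from -35 to 35, compute RHS = 12·y³ + 13, and check whether it is a (positive or negative) perfect cube.
Check small values of y:
  y = 0: RHS = 13 is not a perfect cube.
  y = 1: RHS = 25 is not a perfect cube.
  y = -1: RHS = 1 = (1)³ ⇒ x = 1 works.
  y = 2: RHS = 109 is not a perfect cube.
  y = -2: RHS = -83 is not a perfect cube.
  y = 3: RHS = 337 is not a perfect cube.
  y = -3: RHS = -311 is not a perfect cube.
Continuing the search up to |y| = 35 finds no further solutions beyond those listed.
Collected solutions: (1, -1).

Solutions (with |y| ≤ 35): (1, -1).


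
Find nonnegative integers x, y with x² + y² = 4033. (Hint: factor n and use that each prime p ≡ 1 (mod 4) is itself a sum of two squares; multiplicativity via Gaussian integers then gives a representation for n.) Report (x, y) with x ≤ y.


Step 1: Factor n = 4033 = 37 · 109.
Step 2: Check the mod-4 condition on each prime factor: 37 ≡ 1 (mod 4), exponent 1; 109 ≡ 1 (mod 4), exponent 1.
All primes ≡ 3 (mod 4) appear to even exponent (or don't appear), so by the two-squares theorem n IS expressible as a sum of two squares.
Step 3: Build a representation. Here n = 37 · 109 is a product of primes ≡ 1 (mod 4). Each prime p ≡ 1 (mod 4) is itself a sum of two squares; find a² by testing p − a² for a perfect square:
  37: 37 − 1² = 36 = 6² ⇒ 37 = 1² + 6².
  109: 109 − 1² = 108, 109 − 2² = 105, 109 − 3² = 100 = 10² ⇒ 109 = 3² + 10².
  Combine using the Brahmagupta–Fibonacci identity (a² + b²)(c² + d²) = (ac − bd)² + (ad + bc)² = (ac + bd)² + (ad − bc)²:
  37 · 109 = 4033: from (1² + 6²)(3² + 10²), take (1·3 − 6·10, 1·10 + 6·3) = (3 − 60, 10 + 18) = (-57, 28); dropping signs (only squares matter) gives (57, 28); check 57² + 28² = 3249 + 784 = 4033 ✓.
Step 4: Order so x ≤ y and verify: 28² + 57² = 784 + 3249 = 4033 = n. ✓

n = 4033 = 28² + 57² (one valid representation with x ≤ y).


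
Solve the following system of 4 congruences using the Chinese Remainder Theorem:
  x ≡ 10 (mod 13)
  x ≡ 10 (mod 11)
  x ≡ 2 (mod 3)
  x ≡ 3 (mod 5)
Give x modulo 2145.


Product of moduli M = 13 · 11 · 3 · 5 = 2145.
Merge one congruence at a time:
  Start: x ≡ 10 (mod 13).
  Combine with x ≡ 10 (mod 11); new modulus lcm = 143.
    Write x = 10 + 13·t and substitute into x ≡ 10 (mod 11): 13·t ≡ 10 − 10 = 0 (mod 11).
    Reduce coefficients mod 11: 2·t ≡ 0 (mod 11).
    The inverse of 2 mod 11 is 6 (since 2·6 = 12 = 1·11 + 1), so t ≡ 6·0 = 0 ≡ 0 (mod 11).
    Then x = 10 + 13·0 = 10, valid modulo lcm(13, 11) = 143: x ≡ 10 (mod 143).
  Combine with x ≡ 2 (mod 3); new modulus lcm = 429.
    Write x = 10 + 143·t and substitute into x ≡ 2 (mod 3): 143·t ≡ 2 − 10 = -8 (mod 3).
    Reduce coefficients mod 3: 2·t ≡ 1 (mod 3).
    The inverse of 2 mod 3 is 2 (since 2·2 = 4 = 1·3 + 1), so t ≡ 2·1 = 2 ≡ 2 (mod 3).
    Then x = 10 + 143·2 = 296, valid modulo lcm(143, 3) = 429: x ≡ 296 (mod 429).
  Combine with x ≡ 3 (mod 5); new modulus lcm = 2145.
    Write x = 296 + 429·t and substitute into x ≡ 3 (mod 5): 429·t ≡ 3 − 296 = -293 (mod 5).
    Reduce coefficients mod 5: 4·t ≡ 2 (mod 5).
    The inverse of 4 mod 5 is 4 (since 4·4 = 16 = 3·5 + 1), so t ≡ 4·2 = 8 ≡ 3 (mod 5).
    Then x = 296 + 429·3 = 1583, valid modulo lcm(429, 5) = 2145: x ≡ 1583 (mod 2145).
Verify against each original: 1583 mod 13 = 10, 1583 mod 11 = 10, 1583 mod 3 = 2, 1583 mod 5 = 3.

x ≡ 1583 (mod 2145).


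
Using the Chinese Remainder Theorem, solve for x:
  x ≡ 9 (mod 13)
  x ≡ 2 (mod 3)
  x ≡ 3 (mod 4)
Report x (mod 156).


Moduli 13, 3, 4 are pairwise coprime; by CRT there is a unique solution modulo M = 13 · 3 · 4 = 156.
Solve pairwise, accumulating the modulus:
  Start with x ≡ 9 (mod 13).
  Combine with x ≡ 2 (mod 3): since gcd(13, 3) = 1, we get a unique residue mod 39.
    Write x = 9 + 13·t and substitute into x ≡ 2 (mod 3): 13·t ≡ 2 − 9 = -7 (mod 3).
    Reduce coefficients mod 3: 1·t ≡ 2 (mod 3).
    So t ≡ 2 (mod 3).
    Then x = 9 + 13·2 = 35, valid modulo lcm(13, 3) = 39: x ≡ 35 (mod 39).
  Combine with x ≡ 3 (mod 4): since gcd(39, 4) = 1, we get a unique residue mod 156.
    Write x = 35 + 39·t and substitute into x ≡ 3 (mod 4): 39·t ≡ 3 − 35 = -32 (mod 4).
    Reduce coefficients mod 4: 3·t ≡ 0 (mod 4).
    The inverse of 3 mod 4 is 3 (since 3·3 = 9 = 2·4 + 1), so t ≡ 3·0 = 0 ≡ 0 (mod 4).
    Then x = 35 + 39·0 = 35, valid modulo lcm(39, 4) = 156: x ≡ 35 (mod 156).
Verify: 35 mod 13 = 9 ✓, 35 mod 3 = 2 ✓, 35 mod 4 = 3 ✓.

x ≡ 35 (mod 156).


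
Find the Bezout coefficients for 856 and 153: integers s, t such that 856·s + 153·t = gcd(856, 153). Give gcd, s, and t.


Euclidean algorithm on (856, 153) — divide until remainder is 0:
  856 = 5 · 153 + 91
  153 = 1 · 91 + 62
  91 = 1 · 62 + 29
  62 = 2 · 29 + 4
  29 = 7 · 4 + 1
  4 = 4 · 1 + 0
gcd(856, 153) = 1.
Track Bezout coefficients alongside the remainders: start with r₀ = 856 = a·1 + b·0 (s = 1, t = 0) and r₁ = 153 = a·0 + b·1 (s = 0, t = 1); each new remainder r_{k+1} = r_{k-1} − q_k·r_k inherits s_{k+1} = s_{k-1} − q_k·s_k, t_{k+1} = t_{k-1} − q_k·t_k, so r_k = a·s_k + b·t_k at every step:
  q = 5: r = 91, s = 1 − 5·0 = 1, t = 0 − 5·1 = -5  (check: 856·1 + 153·(-5) = 91)
  q = 1: r = 62, s = 0 − 1·1 = -1, t = 1 − 1·(-5) = 6  (check: 856·(-1) + 153·6 = 62)
  q = 1: r = 29, s = 1 − 1·(-1) = 2, t = -5 − 1·6 = -11  (check: 856·2 + 153·(-11) = 29)
  q = 2: r = 4, s = -1 − 2·2 = -5, t = 6 − 2·(-11) = 28  (check: 856·(-5) + 153·28 = 4)
  q = 7: r = 1, s = 2 − 7·(-5) = 37, t = -11 − 7·28 = -207  (check: 856·37 + 153·(-207) = 1)
The row with r = 1 (the gcd) gives the Bezout coefficients s = 37, t = -207.
Result: 856 · (37) + 153 · (-207) = 1.

gcd(856, 153) = 1; s = 37, t = -207 (check: 856·37 + 153·(-207) = 1).


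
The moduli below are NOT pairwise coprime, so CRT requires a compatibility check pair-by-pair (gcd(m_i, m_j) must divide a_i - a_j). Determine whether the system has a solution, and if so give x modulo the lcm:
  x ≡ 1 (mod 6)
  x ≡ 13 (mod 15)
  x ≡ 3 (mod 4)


Moduli 6, 15, 4 are not pairwise coprime, so CRT works modulo lcm(m_i) when all pairwise compatibility conditions hold.
Pairwise compatibility: gcd(m_i, m_j) must divide a_i - a_j for every pair.
Merge one congruence at a time:
  Start: x ≡ 1 (mod 6).
  Combine with x ≡ 13 (mod 15): gcd(6, 15) = 3; 13 - 1 = 12, which IS divisible by 3, so compatible.
    Write x = 1 + 6·t and substitute into x ≡ 13 (mod 15): 6·t ≡ 13 − 1 = 12 (mod 15).
    Divide the congruence (and modulus) by g = 3: 2·t ≡ 4 (mod 5).
    The inverse of 2 mod 5 is 3 (since 2·3 = 6 = 1·5 + 1), so t ≡ 3·4 = 12 ≡ 2 (mod 5).
    Then x = 1 + 6·2 = 13, valid modulo lcm(6, 15) = 30: x ≡ 13 (mod 30).
  Combine with x ≡ 3 (mod 4): gcd(30, 4) = 2; 3 - 13 = -10, which IS divisible by 2, so compatible.
    Write x = 13 + 30·t and substitute into x ≡ 3 (mod 4): 30·t ≡ 3 − 13 = -10 (mod 4).
    Divide the congruence (and modulus) by g = 2: 15·t ≡ -5 (mod 2).
    Reduce coefficients mod 2: 1·t ≡ 1 (mod 2).
    So t ≡ 1 (mod 2).
    Then x = 13 + 30·1 = 43, valid modulo lcm(30, 4) = 60: x ≡ 43 (mod 60).
Verify: 43 mod 6 = 1, 43 mod 15 = 13, 43 mod 4 = 3.

x ≡ 43 (mod 60).


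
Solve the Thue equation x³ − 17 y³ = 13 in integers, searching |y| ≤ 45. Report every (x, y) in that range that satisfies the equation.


The equation is x³ - 17y³ = 13. For fixed y, x³ = 17·y³ + 13, so a solution requires the RHS to be a perfect cube.
Strategy: iterate y from -45 to 45, compute RHS = 17·y³ + 13, and check whether it is a (positive or negative) perfect cube.
Check small values of y:
  y = 0: RHS = 13 is not a perfect cube.
  y = 1: RHS = 30 is not a perfect cube.
  y = -1: RHS = -4 is not a perfect cube.
  y = 2: RHS = 149 is not a perfect cube.
  y = -2: RHS = -123 is not a perfect cube.
  y = 3: RHS = 472 is not a perfect cube.
  y = -3: RHS = -446 is not a perfect cube.
Continuing the search up to |y| = 45 finds no solutions either.
No (x, y) in the scanned range satisfies the equation.

No integer solutions with |y| ≤ 45.


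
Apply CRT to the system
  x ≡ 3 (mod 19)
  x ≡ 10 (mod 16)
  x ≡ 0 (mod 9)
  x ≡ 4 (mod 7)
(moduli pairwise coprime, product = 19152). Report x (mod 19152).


Product of moduli M = 19 · 16 · 9 · 7 = 19152.
Merge one congruence at a time:
  Start: x ≡ 3 (mod 19).
  Combine with x ≡ 10 (mod 16); new modulus lcm = 304.
    Write x = 3 + 19·t and substitute into x ≡ 10 (mod 16): 19·t ≡ 10 − 3 = 7 (mod 16).
    Reduce coefficients mod 16: 3·t ≡ 7 (mod 16).
    The inverse of 3 mod 16 is 11 (since 3·11 = 33 = 2·16 + 1), so t ≡ 11·7 = 77 ≡ 13 (mod 16).
    Then x = 3 + 19·13 = 250, valid modulo lcm(19, 16) = 304: x ≡ 250 (mod 304).
  Combine with x ≡ 0 (mod 9); new modulus lcm = 2736.
    Write x = 250 + 304·t and substitute into x ≡ 0 (mod 9): 304·t ≡ 0 − 250 = -250 (mod 9).
    Reduce coefficients mod 9: 7·t ≡ 2 (mod 9).
    The inverse of 7 mod 9 is 4 (since 7·4 = 28 = 3·9 + 1), so t ≡ 4·2 = 8 ≡ 8 (mod 9).
    Then x = 250 + 304·8 = 2682, valid modulo lcm(304, 9) = 2736: x ≡ 2682 (mod 2736).
  Combine with x ≡ 4 (mod 7); new modulus lcm = 19152.
    Write x = 2682 + 2736·t and substitute into x ≡ 4 (mod 7): 2736·t ≡ 4 − 2682 = -2678 (mod 7).
    Reduce coefficients mod 7: 6·t ≡ 3 (mod 7).
    The inverse of 6 mod 7 is 6 (since 6·6 = 36 = 5·7 + 1), so t ≡ 6·3 = 18 ≡ 4 (mod 7).
    Then x = 2682 + 2736·4 = 13626, valid modulo lcm(2736, 7) = 19152: x ≡ 13626 (mod 19152).
Verify against each original: 13626 mod 19 = 3, 13626 mod 16 = 10, 13626 mod 9 = 0, 13626 mod 7 = 4.

x ≡ 13626 (mod 19152).


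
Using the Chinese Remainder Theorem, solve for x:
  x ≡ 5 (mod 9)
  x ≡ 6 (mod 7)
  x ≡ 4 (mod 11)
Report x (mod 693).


Moduli 9, 7, 11 are pairwise coprime; by CRT there is a unique solution modulo M = 9 · 7 · 11 = 693.
Solve pairwise, accumulating the modulus:
  Start with x ≡ 5 (mod 9).
  Combine with x ≡ 6 (mod 7): since gcd(9, 7) = 1, we get a unique residue mod 63.
    Write x = 5 + 9·t and substitute into x ≡ 6 (mod 7): 9·t ≡ 6 − 5 = 1 (mod 7).
    Reduce coefficients mod 7: 2·t ≡ 1 (mod 7).
    The inverse of 2 mod 7 is 4 (since 2·4 = 8 = 1·7 + 1), so t ≡ 4·1 = 4 ≡ 4 (mod 7).
    Then x = 5 + 9·4 = 41, valid modulo lcm(9, 7) = 63: x ≡ 41 (mod 63).
  Combine with x ≡ 4 (mod 11): since gcd(63, 11) = 1, we get a unique residue mod 693.
    Write x = 41 + 63·t and substitute into x ≡ 4 (mod 11): 63·t ≡ 4 − 41 = -37 (mod 11).
    Reduce coefficients mod 11: 8·t ≡ 7 (mod 11).
    The inverse of 8 mod 11 is 7 (since 8·7 = 56 = 5·11 + 1), so t ≡ 7·7 = 49 ≡ 5 (mod 11).
    Then x = 41 + 63·5 = 356, valid modulo lcm(63, 11) = 693: x ≡ 356 (mod 693).
Verify: 356 mod 9 = 5 ✓, 356 mod 7 = 6 ✓, 356 mod 11 = 4 ✓.

x ≡ 356 (mod 693).


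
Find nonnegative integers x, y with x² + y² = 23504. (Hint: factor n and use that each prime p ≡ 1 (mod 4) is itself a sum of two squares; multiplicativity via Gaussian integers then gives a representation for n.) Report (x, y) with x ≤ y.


Step 1: Factor n = 23504 = 2^4 · 13 · 113.
Step 2: Check the mod-4 condition on each prime factor: 2 = 2 (special); 13 ≡ 1 (mod 4), exponent 1; 113 ≡ 1 (mod 4), exponent 1.
All primes ≡ 3 (mod 4) appear to even exponent (or don't appear), so by the two-squares theorem n IS expressible as a sum of two squares.
Step 3: Build a representation. Group n = k² · m with k = 4 and m = 13 · 113 = 1469 (a product of primes ≡ 1 (mod 4)); a representation of m scales to one of n via (k·x)² + (k·y)² = k²(x² + y²). Each prime p ≡ 1 (mod 4) is itself a sum of two squares; find a² by testing p − a² for a perfect square:
  13: 13 − 1² = 12, 13 − 2² = 9 = 3² ⇒ 13 = 2² + 3².
  113: 113 − 1² = 112, 113 − 2² = 109, 113 − 3² = 104, 113 − 4² = 97, 113 − 5² = 88, 113 − 6² = 77, 113 − 7² = 64 = 8² ⇒ 113 = 7² + 8².
  Combine using the Brahmagupta–Fibonacci identity (a² + b²)(c² + d²) = (ac − bd)² + (ad + bc)² = (ac + bd)² + (ad − bc)²:
  13 · 113 = 1469: from (2² + 3²)(7² + 8²), take (2·7 − 3·8, 2·8 + 3·7) = (14 − 24, 16 + 21) = (-10, 37); dropping signs (only squares matter) gives (10, 37); check 10² + 37² = 100 + 1369 = 1469 ✓.
  Scale by k = 4: (4·10, 4·37) = (40, 148).
Step 4: Order so x ≤ y and verify: 40² + 148² = 1600 + 21904 = 23504 = n. ✓

n = 23504 = 40² + 148² (one valid representation with x ≤ y).


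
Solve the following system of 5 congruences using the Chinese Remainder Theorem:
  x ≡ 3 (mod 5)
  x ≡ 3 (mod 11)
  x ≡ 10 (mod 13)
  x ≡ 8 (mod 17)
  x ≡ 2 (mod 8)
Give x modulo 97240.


Product of moduli M = 5 · 11 · 13 · 17 · 8 = 97240.
Merge one congruence at a time:
  Start: x ≡ 3 (mod 5).
  Combine with x ≡ 3 (mod 11); new modulus lcm = 55.
    Write x = 3 + 5·t and substitute into x ≡ 3 (mod 11): 5·t ≡ 3 − 3 = 0 (mod 11).
    The inverse of 5 mod 11 is 9 (since 5·9 = 45 = 4·11 + 1), so t ≡ 9·0 = 0 ≡ 0 (mod 11).
    Then x = 3 + 5·0 = 3, valid modulo lcm(5, 11) = 55: x ≡ 3 (mod 55).
  Combine with x ≡ 10 (mod 13); new modulus lcm = 715.
    Write x = 3 + 55·t and substitute into x ≡ 10 (mod 13): 55·t ≡ 10 − 3 = 7 (mod 13).
    Reduce coefficients mod 13: 3·t ≡ 7 (mod 13).
    The inverse of 3 mod 13 is 9 (since 3·9 = 27 = 2·13 + 1), so t ≡ 9·7 = 63 ≡ 11 (mod 13).
    Then x = 3 + 55·11 = 608, valid modulo lcm(55, 13) = 715: x ≡ 608 (mod 715).
  Combine with x ≡ 8 (mod 17); new modulus lcm = 12155.
    Write x = 608 + 715·t and substitute into x ≡ 8 (mod 17): 715·t ≡ 8 − 608 = -600 (mod 17).
    Reduce coefficients mod 17: 1·t ≡ 12 (mod 17).
    So t ≡ 12 (mod 17).
    Then x = 608 + 715·12 = 9188, valid modulo lcm(715, 17) = 12155: x ≡ 9188 (mod 12155).
  Combine with x ≡ 2 (mod 8); new modulus lcm = 97240.
    Write x = 9188 + 12155·t and substitute into x ≡ 2 (mod 8): 12155·t ≡ 2 − 9188 = -9186 (mod 8).
    Reduce coefficients mod 8: 3·t ≡ 6 (mod 8).
    The inverse of 3 mod 8 is 3 (since 3·3 = 9 = 1·8 + 1), so t ≡ 3·6 = 18 ≡ 2 (mod 8).
    Then x = 9188 + 12155·2 = 33498, valid modulo lcm(12155, 8) = 97240: x ≡ 33498 (mod 97240).
Verify against each original: 33498 mod 5 = 3, 33498 mod 11 = 3, 33498 mod 13 = 10, 33498 mod 17 = 8, 33498 mod 8 = 2.

x ≡ 33498 (mod 97240).


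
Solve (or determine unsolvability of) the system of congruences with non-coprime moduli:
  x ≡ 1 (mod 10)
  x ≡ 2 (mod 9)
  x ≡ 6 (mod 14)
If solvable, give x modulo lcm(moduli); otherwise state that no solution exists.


Moduli 10, 9, 14 are not pairwise coprime, so CRT works modulo lcm(m_i) when all pairwise compatibility conditions hold.
Pairwise compatibility: gcd(m_i, m_j) must divide a_i - a_j for every pair.
Merge one congruence at a time:
  Start: x ≡ 1 (mod 10).
  Combine with x ≡ 2 (mod 9): gcd(10, 9) = 1; 2 - 1 = 1, which IS divisible by 1, so compatible.
    Write x = 1 + 10·t and substitute into x ≡ 2 (mod 9): 10·t ≡ 2 − 1 = 1 (mod 9).
    Reduce coefficients mod 9: 1·t ≡ 1 (mod 9).
    So t ≡ 1 (mod 9).
    Then x = 1 + 10·1 = 11, valid modulo lcm(10, 9) = 90: x ≡ 11 (mod 90).
  Combine with x ≡ 6 (mod 14): gcd(90, 14) = 2, and 6 - 11 = -5 is NOT divisible by 2.
    ⇒ system is inconsistent (no integer solution).

No solution (the system is inconsistent).


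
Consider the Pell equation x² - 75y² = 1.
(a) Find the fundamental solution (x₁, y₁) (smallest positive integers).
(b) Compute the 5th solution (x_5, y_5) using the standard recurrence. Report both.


Step 1: Find the fundamental solution (x₁, y₁) of x² - 75y² = 1.
  Expand √75 as a continued fraction. a₀ = ⌊√75⌋ = 8; iterate m_{k+1} = d_k·a_k − m_k, d_{k+1} = (75 − m_{k+1}²)/d_k, a_{k+1} = ⌊(a₀ + m_{k+1})/d_{k+1}⌋ (starting m₀ = 0, d₀ = 1), with convergents p_k = a_k·p_{k-1} + p_{k-2}, q_k = a_k·q_{k-1} + q_{k-2} (p₋₁ = 1, q₋₁ = 0):
  k = 0: a₀ = 8; p₀/q₀ = 8/1; p₀² − 75·q₀² = 64 − 75 = -11.
  k = 1: m = 8, d = 11, a = ⌊(8 + 8)/11⌋ = 1; p/q = (1·8 + 1)/(1·1 + 0) = 9/1; p² − 75·q² = 81 − 75 = 6.
  k = 2: m = 3, d = 6, a = ⌊(8 + 3)/6⌋ = 1; p/q = (1·9 + 8)/(1·1 + 1) = 17/2; p² − 75·q² = 289 − 300 = -11.
  k = 3: m = 3, d = 11, a = ⌊(8 + 3)/11⌋ = 1; p/q = (1·17 + 9)/(1·2 + 1) = 26/3; p² − 75·q² = 676 − 675 = 1.
  The first convergent with p² − 75·q² = 1 gives the fundamental solution (x₁, y₁) = (26, 3).
Step 2: Apply the recurrence (x_{n+1}, y_{n+1}) = (x₁x_n + 75y₁y_n, x₁y_n + y₁x_n) repeatedly.
  From (x_1, y_1) = (26, 3): x_2 = 26·26 + 75·3·3 = 1351; y_2 = 26·3 + 3·26 = 156.
  From (x_2, y_2) = (1351, 156): x_3 = 26·1351 + 75·3·156 = 70226; y_3 = 26·156 + 3·1351 = 8109.
  From (x_3, y_3) = (70226, 8109): x_4 = 26·70226 + 75·3·8109 = 3650401; y_4 = 26·8109 + 3·70226 = 421512.
  From (x_4, y_4) = (3650401, 421512): x_5 = 26·3650401 + 75·3·421512 = 189750626; y_5 = 26·421512 + 3·3650401 = 21910515.
Step 3: Verify x_5² - 75·y_5² = 36005300067391876 - 36005300067391875 = 1 (should be 1). ✓

(x_1, y_1) = (26, 3); (x_5, y_5) = (189750626, 21910515).


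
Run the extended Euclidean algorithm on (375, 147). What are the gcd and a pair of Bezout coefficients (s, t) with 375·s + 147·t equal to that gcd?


Euclidean algorithm on (375, 147) — divide until remainder is 0:
  375 = 2 · 147 + 81
  147 = 1 · 81 + 66
  81 = 1 · 66 + 15
  66 = 4 · 15 + 6
  15 = 2 · 6 + 3
  6 = 2 · 3 + 0
gcd(375, 147) = 3.
Track Bezout coefficients alongside the remainders: start with r₀ = 375 = a·1 + b·0 (s = 1, t = 0) and r₁ = 147 = a·0 + b·1 (s = 0, t = 1); each new remainder r_{k+1} = r_{k-1} − q_k·r_k inherits s_{k+1} = s_{k-1} − q_k·s_k, t_{k+1} = t_{k-1} − q_k·t_k, so r_k = a·s_k + b·t_k at every step:
  q = 2: r = 81, s = 1 − 2·0 = 1, t = 0 − 2·1 = -2  (check: 375·1 + 147·(-2) = 81)
  q = 1: r = 66, s = 0 − 1·1 = -1, t = 1 − 1·(-2) = 3  (check: 375·(-1) + 147·3 = 66)
  q = 1: r = 15, s = 1 − 1·(-1) = 2, t = -2 − 1·3 = -5  (check: 375·2 + 147·(-5) = 15)
  q = 4: r = 6, s = -1 − 4·2 = -9, t = 3 − 4·(-5) = 23  (check: 375·(-9) + 147·23 = 6)
  q = 2: r = 3, s = 2 − 2·(-9) = 20, t = -5 − 2·23 = -51  (check: 375·20 + 147·(-51) = 3)
The row with r = 3 (the gcd) gives the Bezout coefficients s = 20, t = -51.
Result: 375 · (20) + 147 · (-51) = 3.

gcd(375, 147) = 3; s = 20, t = -51 (check: 375·20 + 147·(-51) = 3).


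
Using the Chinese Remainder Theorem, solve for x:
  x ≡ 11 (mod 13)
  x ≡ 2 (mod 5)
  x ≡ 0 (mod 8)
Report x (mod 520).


Moduli 13, 5, 8 are pairwise coprime; by CRT there is a unique solution modulo M = 13 · 5 · 8 = 520.
Solve pairwise, accumulating the modulus:
  Start with x ≡ 11 (mod 13).
  Combine with x ≡ 2 (mod 5): since gcd(13, 5) = 1, we get a unique residue mod 65.
    Write x = 11 + 13·t and substitute into x ≡ 2 (mod 5): 13·t ≡ 2 − 11 = -9 (mod 5).
    Reduce coefficients mod 5: 3·t ≡ 1 (mod 5).
    The inverse of 3 mod 5 is 2 (since 3·2 = 6 = 1·5 + 1), so t ≡ 2·1 = 2 ≡ 2 (mod 5).
    Then x = 11 + 13·2 = 37, valid modulo lcm(13, 5) = 65: x ≡ 37 (mod 65).
  Combine with x ≡ 0 (mod 8): since gcd(65, 8) = 1, we get a unique residue mod 520.
    Write x = 37 + 65·t and substitute into x ≡ 0 (mod 8): 65·t ≡ 0 − 37 = -37 (mod 8).
    Reduce coefficients mod 8: 1·t ≡ 3 (mod 8).
    So t ≡ 3 (mod 8).
    Then x = 37 + 65·3 = 232, valid modulo lcm(65, 8) = 520: x ≡ 232 (mod 520).
Verify: 232 mod 13 = 11 ✓, 232 mod 5 = 2 ✓, 232 mod 8 = 0 ✓.

x ≡ 232 (mod 520).


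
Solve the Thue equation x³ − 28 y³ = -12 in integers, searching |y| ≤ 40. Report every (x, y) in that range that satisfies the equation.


The equation is x³ - 28y³ = -12. For fixed y, x³ = 28·y³ − 12, so a solution requires the RHS to be a perfect cube.
Strategy: iterate y from -40 to 40, compute RHS = 28·y³ − 12, and check whether it is a (positive or negative) perfect cube.
Check small values of y:
  y = 0: RHS = -12 is not a perfect cube.
  y = 1: RHS = 16 is not a perfect cube.
  y = -1: RHS = -40 is not a perfect cube.
  y = 2: RHS = 212 is not a perfect cube.
  y = -2: RHS = -236 is not a perfect cube.
  y = 3: RHS = 744 is not a perfect cube.
  y = -3: RHS = -768 is not a perfect cube.
Continuing the search up to |y| = 40 finds no solutions either.
No (x, y) in the scanned range satisfies the equation.

No integer solutions with |y| ≤ 40.


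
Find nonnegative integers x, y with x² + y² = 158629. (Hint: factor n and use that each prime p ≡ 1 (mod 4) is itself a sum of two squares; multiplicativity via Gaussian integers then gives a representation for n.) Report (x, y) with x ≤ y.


Step 1: Factor n = 158629 = 41 · 53 · 73.
Step 2: Check the mod-4 condition on each prime factor: 41 ≡ 1 (mod 4), exponent 1; 53 ≡ 1 (mod 4), exponent 1; 73 ≡ 1 (mod 4), exponent 1.
All primes ≡ 3 (mod 4) appear to even exponent (or don't appear), so by the two-squares theorem n IS expressible as a sum of two squares.
Step 3: Build a representation. Here n = 41 · 53 · 73 is a product of primes ≡ 1 (mod 4). Each prime p ≡ 1 (mod 4) is itself a sum of two squares; find a² by testing p − a² for a perfect square:
  41: 41 − 1² = 40, 41 − 2² = 37, 41 − 3² = 32, 41 − 4² = 25 = 5² ⇒ 41 = 4² + 5².
  53: 53 − 1² = 52, 53 − 2² = 49 = 7² ⇒ 53 = 2² + 7².
  73: 73 − 1² = 72, 73 − 2² = 69, 73 − 3² = 64 = 8² ⇒ 73 = 3² + 8².
  Combine using the Brahmagupta–Fibonacci identity (a² + b²)(c² + d²) = (ac − bd)² + (ad + bc)² = (ac + bd)² + (ad − bc)²:
  41 · 53 = 2173: from (4² + 5²)(2² + 7²), take (4·2 − 5·7, 4·7 + 5·2) = (8 − 35, 28 + 10) = (-27, 38); dropping signs (only squares matter) gives (27, 38); check 27² + 38² = 729 + 1444 = 2173 ✓.
  2173 · 73 = 158629: from (27² + 38²)(3² + 8²), take (27·3 − 38·8, 27·8 + 38·3) = (81 − 304, 216 + 114) = (-223, 330); dropping signs (only squares matter) gives (223, 330); check 223² + 330² = 49729 + 108900 = 158629 ✓.
Step 4: Order so x ≤ y and verify: 223² + 330² = 49729 + 108900 = 158629 = n. ✓

n = 158629 = 223² + 330² (one valid representation with x ≤ y).
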